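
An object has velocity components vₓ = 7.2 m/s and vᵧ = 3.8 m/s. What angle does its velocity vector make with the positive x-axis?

θ = arctan(vᵧ/vₓ) = arctan(3.8/7.2) = 27.82°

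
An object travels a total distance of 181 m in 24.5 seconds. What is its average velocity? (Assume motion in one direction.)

v_avg = Δd / Δt = 181 / 24.5 = 7.39 m/s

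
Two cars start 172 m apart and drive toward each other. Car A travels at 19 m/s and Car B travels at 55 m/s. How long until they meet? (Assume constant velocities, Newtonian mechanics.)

Combined speed: v_combined = 19 + 55 = 74 m/s
Time to meet: t = d/v_combined = 172/74 = 2.32 s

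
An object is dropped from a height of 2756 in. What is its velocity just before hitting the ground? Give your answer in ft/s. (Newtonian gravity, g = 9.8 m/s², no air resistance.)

h = 2756 in × 0.0254 = 70.0024 m
v = √(2gh) = √(2 × 9.8 × 70.0024) = 37.0412 m/s
v = 37.0412 m/s / 0.3048 = 121.5 ft/s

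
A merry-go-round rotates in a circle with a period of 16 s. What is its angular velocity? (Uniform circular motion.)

ω = 2π/T = 2π/16 = 0.3927 rad/s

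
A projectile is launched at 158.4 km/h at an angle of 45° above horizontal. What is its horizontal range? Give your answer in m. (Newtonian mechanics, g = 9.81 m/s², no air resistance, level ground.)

v₀ = 158.4 km/h × 0.2777777777777778 = 44.0 m/s
R = v₀² × sin(2θ) / g = 44.0² × sin(2 × 45°) / 9.81 = 1936.0 × 1.0 / 9.81 = 197.3 m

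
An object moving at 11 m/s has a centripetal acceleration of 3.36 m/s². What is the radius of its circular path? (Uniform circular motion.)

r = v²/a_c = 11²/3.36 = 36.01 m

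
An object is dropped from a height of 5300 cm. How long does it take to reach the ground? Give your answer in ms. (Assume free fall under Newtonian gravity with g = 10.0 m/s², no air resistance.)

h = 5300 cm × 0.01 = 53.0 m
t = √(2h/g) = √(2 × 53.0 / 10.0) = 3.25576 s
t = 3.25576 s / 0.001 = 3256 ms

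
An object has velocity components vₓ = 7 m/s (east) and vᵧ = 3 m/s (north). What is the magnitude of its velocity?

|v| = √(vₓ² + vᵧ²) = √(7² + 3²) = √(58) = 7.62 m/s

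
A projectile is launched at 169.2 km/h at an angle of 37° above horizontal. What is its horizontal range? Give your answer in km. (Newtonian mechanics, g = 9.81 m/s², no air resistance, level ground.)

v₀ = 169.2 km/h × 0.2777777777777778 = 47.0 m/s
R = v₀² × sin(2θ) / g = 47.0² × sin(2 × 37°) / 9.81 = 2209.0 × 0.961262 / 9.81 = 216.455 m
R = 216.455 m / 1000.0 = 0.2165 km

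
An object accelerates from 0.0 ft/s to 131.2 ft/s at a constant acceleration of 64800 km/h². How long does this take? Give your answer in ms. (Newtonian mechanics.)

v₀ = 0.0 ft/s × 0.3048 = 0.0 m/s
v = 131.2 ft/s × 0.3048 = 39.9898 m/s
a = 64800 km/h² × 7.716049382716049e-05 = 5.0 m/s²
t = (v - v₀) / a = (39.9898 - 0.0) / 5.0 = 7.99796 s
t = 7.99796 s / 0.001 = 7998 ms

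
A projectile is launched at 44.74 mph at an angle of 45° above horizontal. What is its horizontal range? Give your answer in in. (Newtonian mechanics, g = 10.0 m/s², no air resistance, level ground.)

v₀ = 44.74 mph × 0.44704 = 20.0006 m/s
R = v₀² × sin(2θ) / g = 20.0006² × sin(2 × 45°) / 10.0 = 400.024 × 1.0 / 10.0 = 40.0024 m
R = 40.0024 m / 0.0254 = 1575 in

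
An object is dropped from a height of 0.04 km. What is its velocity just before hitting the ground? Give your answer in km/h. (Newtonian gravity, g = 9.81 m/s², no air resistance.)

h = 0.04 km × 1000.0 = 40.0 m
v = √(2gh) = √(2 × 9.81 × 40.0) = 28.0143 m/s
v = 28.0143 m/s / 0.2777777777777778 = 100.9 km/h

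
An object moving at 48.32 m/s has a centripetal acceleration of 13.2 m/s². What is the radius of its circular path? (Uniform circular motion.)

r = v²/a_c = 48.32²/13.2 = 176.88 m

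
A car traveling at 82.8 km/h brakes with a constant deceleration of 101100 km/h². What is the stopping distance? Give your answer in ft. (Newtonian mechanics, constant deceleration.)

v₀ = 82.8 km/h × 0.2777777777777778 = 23.0 m/s
a = 101100 km/h² × 7.716049382716049e-05 = 7.80093 m/s²
d = v₀² / (2a) = 23.0² / (2 × 7.80093) = 529.0 / 15.6019 = 33.9061 m
d = 33.9061 m / 0.3048 = 111.2 ft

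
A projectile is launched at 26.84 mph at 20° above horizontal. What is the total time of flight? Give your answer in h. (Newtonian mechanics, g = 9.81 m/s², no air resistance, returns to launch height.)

v₀ = 26.84 mph × 0.44704 = 11.9986 m/s
T = 2 × v₀ × sin(θ) / g = 2 × 11.9986 × sin(20°) / 9.81 = 2 × 11.9986 × 0.34202 / 9.81 = 0.836649 s
T = 0.836649 s / 3600.0 = 0.0002324 h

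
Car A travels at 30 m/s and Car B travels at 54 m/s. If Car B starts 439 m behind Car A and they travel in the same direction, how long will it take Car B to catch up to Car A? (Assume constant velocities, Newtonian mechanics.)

Relative speed: v_rel = 54 - 30 = 24 m/s
Time to catch: t = d₀/v_rel = 439/24 = 18.29 s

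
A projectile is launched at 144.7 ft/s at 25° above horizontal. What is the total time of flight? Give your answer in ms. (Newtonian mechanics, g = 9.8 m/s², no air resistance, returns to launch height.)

v₀ = 144.7 ft/s × 0.3048 = 44.1046 m/s
T = 2 × v₀ × sin(θ) / g = 2 × 44.1046 × sin(25°) / 9.8 = 2 × 44.1046 × 0.422618 / 9.8 = 3.80396 s
T = 3.80396 s / 0.001 = 3804 ms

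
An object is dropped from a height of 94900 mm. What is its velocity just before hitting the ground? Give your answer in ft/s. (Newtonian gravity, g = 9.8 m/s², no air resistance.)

h = 94900 mm × 0.001 = 94.9 m
v = √(2gh) = √(2 × 9.8 × 94.9) = 43.1282 m/s
v = 43.1282 m/s / 0.3048 = 141.5 ft/s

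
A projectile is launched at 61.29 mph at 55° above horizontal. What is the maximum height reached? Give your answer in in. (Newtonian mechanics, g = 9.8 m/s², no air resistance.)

v₀ = 61.29 mph × 0.44704 = 27.3991 m/s
H = v₀² × sin²(θ) / (2g) = 27.3991² × sin(55°)² / (2 × 9.8) = 750.711 × 0.67101 / 19.6 = 25.7007 m
H = 25.7007 m / 0.0254 = 1012 in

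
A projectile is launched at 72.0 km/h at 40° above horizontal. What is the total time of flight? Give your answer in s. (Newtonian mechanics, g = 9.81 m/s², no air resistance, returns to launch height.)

v₀ = 72.0 km/h × 0.2777777777777778 = 20.0 m/s
T = 2 × v₀ × sin(θ) / g = 2 × 20.0 × sin(40°) / 9.81 = 2 × 20.0 × 0.642788 / 9.81 = 2.621 s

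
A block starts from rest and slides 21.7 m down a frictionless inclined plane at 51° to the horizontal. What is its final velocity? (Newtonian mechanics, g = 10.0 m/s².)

a = g sin(θ) = 10.0 × sin(51°) = 7.7715 m/s²
v = √(2ad) = √(2 × 7.7715 × 21.7) = 18.37 m/s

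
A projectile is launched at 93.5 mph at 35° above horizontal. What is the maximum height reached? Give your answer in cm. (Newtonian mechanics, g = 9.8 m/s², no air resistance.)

v₀ = 93.5 mph × 0.44704 = 41.7982 m/s
H = v₀² × sin²(θ) / (2g) = 41.7982² × sin(35°)² / (2 × 9.8) = 1747.09 × 0.32899 / 19.6 = 29.3253 m
H = 29.3253 m / 0.01 = 2933 cm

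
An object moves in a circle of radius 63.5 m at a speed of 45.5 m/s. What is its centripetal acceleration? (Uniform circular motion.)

a_c = v²/r = 45.5²/63.5 = 2070.25/63.5 = 32.6 m/s²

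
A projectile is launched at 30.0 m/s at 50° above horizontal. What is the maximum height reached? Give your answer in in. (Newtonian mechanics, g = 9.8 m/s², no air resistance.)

H = v₀² × sin²(θ) / (2g) = 30.0² × sin(50°)² / (2 × 9.8) = 900.0 × 0.586824 / 19.6 = 26.946 m
H = 26.946 m / 0.0254 = 1061 in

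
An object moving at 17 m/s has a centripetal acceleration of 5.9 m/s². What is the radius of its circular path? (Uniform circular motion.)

r = v²/a_c = 17²/5.9 = 48.98 m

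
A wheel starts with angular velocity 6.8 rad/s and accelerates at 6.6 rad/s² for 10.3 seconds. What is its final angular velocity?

ω = ω₀ + αt = 6.8 + 6.6 × 10.3 = 74.78 rad/s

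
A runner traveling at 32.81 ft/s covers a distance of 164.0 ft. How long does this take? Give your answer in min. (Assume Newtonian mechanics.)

d = 164.0 ft × 0.3048 = 49.9872 m
v = 32.81 ft/s × 0.3048 = 10.0005 m/s
t = d / v = 49.9872 / 10.0005 = 4.99847 s
t = 4.99847 s / 60.0 = 0.08331 min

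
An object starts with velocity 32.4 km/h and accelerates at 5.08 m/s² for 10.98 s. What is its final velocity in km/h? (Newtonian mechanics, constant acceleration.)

v₀ = 32.4 km/h × 0.2777777777777778 = 9.0 m/s
v = v₀ + a × t = 9.0 + 5.08 × 10.98 = 64.7784 m/s
v = 64.7784 m/s / 0.2777777777777778 = 233.2 km/h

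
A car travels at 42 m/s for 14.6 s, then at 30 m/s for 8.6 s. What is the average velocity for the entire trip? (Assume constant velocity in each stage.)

d₁ = v₁t₁ = 42 × 14.6 = 613.2 m
d₂ = v₂t₂ = 30 × 8.6 = 258.0 m
d_total = 871.2 m, t_total = 23.2 s
v_avg = d_total/t_total = 871.2/23.2 = 37.55 m/s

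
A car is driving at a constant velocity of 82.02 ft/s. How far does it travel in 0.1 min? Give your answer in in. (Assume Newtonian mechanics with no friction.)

v = 82.02 ft/s × 0.3048 = 24.9997 m/s
t = 0.1 min × 60.0 = 6.0 s
d = v × t = 24.9997 × 6.0 = 149.998 m
d = 149.998 m / 0.0254 = 5905 in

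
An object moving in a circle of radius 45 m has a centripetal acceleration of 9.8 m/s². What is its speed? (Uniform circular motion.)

v = √(a_c × r) = √(9.8 × 45) = 21.0 m/s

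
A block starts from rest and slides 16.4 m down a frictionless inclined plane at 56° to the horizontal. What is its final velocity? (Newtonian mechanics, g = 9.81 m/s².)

a = g sin(θ) = 9.81 × sin(56°) = 8.1329 m/s²
v = √(2ad) = √(2 × 8.1329 × 16.4) = 16.33 m/s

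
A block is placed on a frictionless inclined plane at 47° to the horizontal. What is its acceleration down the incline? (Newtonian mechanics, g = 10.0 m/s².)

a = g sin(θ) = 10.0 × sin(47°) = 10.0 × 0.7314 = 7.31 m/s²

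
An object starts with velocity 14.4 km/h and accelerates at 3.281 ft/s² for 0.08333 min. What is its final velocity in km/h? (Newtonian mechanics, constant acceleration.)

v₀ = 14.4 km/h × 0.2777777777777778 = 4.0 m/s
a = 3.281 ft/s² × 0.3048 = 1.00005 m/s²
t = 0.08333 min × 60.0 = 4.9998 s
v = v₀ + a × t = 4.0 + 1.00005 × 4.9998 = 9.00005 m/s
v = 9.00005 m/s / 0.2777777777777778 = 32.4 km/h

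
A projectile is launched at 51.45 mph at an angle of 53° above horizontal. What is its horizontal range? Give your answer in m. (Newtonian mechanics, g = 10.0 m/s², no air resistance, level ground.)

v₀ = 51.45 mph × 0.44704 = 23.0002 m/s
R = v₀² × sin(2θ) / g = 23.0002² × sin(2 × 53°) / 10.0 = 529.009 × 0.961262 / 10.0 = 50.85 m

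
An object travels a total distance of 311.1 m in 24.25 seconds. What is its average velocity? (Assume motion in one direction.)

v_avg = Δd / Δt = 311.1 / 24.25 = 12.83 m/s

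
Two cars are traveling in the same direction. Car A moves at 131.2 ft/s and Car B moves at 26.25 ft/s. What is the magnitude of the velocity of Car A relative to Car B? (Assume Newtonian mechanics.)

v_rel = |v_A - v_B| = |131.2 - 26.25| = 104.95 ft/s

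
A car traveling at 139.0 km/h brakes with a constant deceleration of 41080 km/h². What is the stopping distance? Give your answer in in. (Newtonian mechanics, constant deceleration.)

v₀ = 139.0 km/h × 0.2777777777777778 = 38.6111 m/s
a = 41080 km/h² × 7.716049382716049e-05 = 3.16975 m/s²
d = v₀² / (2a) = 38.6111² / (2 × 3.16975) = 1490.82 / 6.3395 = 235.164 m
d = 235.164 m / 0.0254 = 9258 in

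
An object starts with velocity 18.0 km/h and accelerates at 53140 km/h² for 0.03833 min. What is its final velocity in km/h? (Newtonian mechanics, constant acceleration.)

v₀ = 18.0 km/h × 0.2777777777777778 = 5.0 m/s
a = 53140 km/h² × 7.716049382716049e-05 = 4.10031 m/s²
t = 0.03833 min × 60.0 = 2.2998 s
v = v₀ + a × t = 5.0 + 4.10031 × 2.2998 = 14.4299 m/s
v = 14.4299 m/s / 0.2777777777777778 = 51.95 km/h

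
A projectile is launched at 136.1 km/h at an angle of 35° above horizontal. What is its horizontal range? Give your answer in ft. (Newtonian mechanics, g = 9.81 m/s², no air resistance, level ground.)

v₀ = 136.1 km/h × 0.2777777777777778 = 37.8056 m/s
R = v₀² × sin(2θ) / g = 37.8056² × sin(2 × 35°) / 9.81 = 1429.26 × 0.939693 / 9.81 = 136.908 m
R = 136.908 m / 0.3048 = 449.2 ft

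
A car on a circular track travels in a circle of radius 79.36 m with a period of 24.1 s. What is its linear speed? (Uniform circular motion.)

v = 2πr/T = 2π×79.36/24.1 = 20.69 m/s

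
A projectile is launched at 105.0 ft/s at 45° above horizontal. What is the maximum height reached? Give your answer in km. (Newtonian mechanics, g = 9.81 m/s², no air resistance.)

v₀ = 105.0 ft/s × 0.3048 = 32.004 m/s
H = v₀² × sin²(θ) / (2g) = 32.004² × sin(45°)² / (2 × 9.81) = 1024.26 × 0.5 / 19.62 = 26.1024 m
H = 26.1024 m / 1000.0 = 0.0261 km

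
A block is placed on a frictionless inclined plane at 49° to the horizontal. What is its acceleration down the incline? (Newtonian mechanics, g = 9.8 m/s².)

a = g sin(θ) = 9.8 × sin(49°) = 9.8 × 0.7547 = 7.4 m/s²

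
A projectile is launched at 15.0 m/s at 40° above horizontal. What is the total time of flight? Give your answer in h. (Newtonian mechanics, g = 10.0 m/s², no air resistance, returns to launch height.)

T = 2 × v₀ × sin(θ) / g = 2 × 15.0 × sin(40°) / 10.0 = 2 × 15.0 × 0.642788 / 10.0 = 1.92836 s
T = 1.92836 s / 3600.0 = 0.0005357 h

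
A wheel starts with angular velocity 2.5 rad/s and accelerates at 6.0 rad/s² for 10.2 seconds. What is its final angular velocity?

ω = ω₀ + αt = 2.5 + 6.0 × 10.2 = 63.7 rad/s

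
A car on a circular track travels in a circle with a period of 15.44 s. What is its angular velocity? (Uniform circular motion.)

ω = 2π/T = 2π/15.44 = 0.4069 rad/s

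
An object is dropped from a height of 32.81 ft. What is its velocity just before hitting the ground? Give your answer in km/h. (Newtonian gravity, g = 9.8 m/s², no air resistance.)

h = 32.81 ft × 0.3048 = 10.0005 m
v = √(2gh) = √(2 × 9.8 × 10.0005) = 14.0003 m/s
v = 14.0003 m/s / 0.2777777777777778 = 50.4 km/h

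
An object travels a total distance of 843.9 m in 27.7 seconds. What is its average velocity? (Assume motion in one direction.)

v_avg = Δd / Δt = 843.9 / 27.7 = 30.47 m/s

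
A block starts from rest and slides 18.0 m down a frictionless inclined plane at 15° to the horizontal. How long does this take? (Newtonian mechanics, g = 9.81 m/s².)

a = g sin(θ) = 9.81 × sin(15°) = 2.539 m/s²
t = √(2d/a) = √(2 × 18.0 / 2.539) = 3.77 s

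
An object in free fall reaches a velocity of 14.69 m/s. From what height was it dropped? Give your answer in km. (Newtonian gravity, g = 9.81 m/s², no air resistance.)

h = v² / (2g) = 14.69² / (2 × 9.81) = 10.9988 m
h = 10.9988 m / 1000.0 = 0.011 km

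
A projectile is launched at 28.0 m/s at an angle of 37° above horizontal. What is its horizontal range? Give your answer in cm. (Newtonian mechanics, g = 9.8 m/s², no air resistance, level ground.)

R = v₀² × sin(2θ) / g = 28.0² × sin(2 × 37°) / 9.8 = 784.0 × 0.961262 / 9.8 = 76.901 m
R = 76.901 m / 0.01 = 7690 cm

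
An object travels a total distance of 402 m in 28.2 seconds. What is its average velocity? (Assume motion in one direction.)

v_avg = Δd / Δt = 402 / 28.2 = 14.26 m/s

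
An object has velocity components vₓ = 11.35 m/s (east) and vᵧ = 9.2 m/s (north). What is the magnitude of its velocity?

|v| = √(vₓ² + vᵧ²) = √(11.35² + 9.2²) = √(213.4625) = 14.61 m/s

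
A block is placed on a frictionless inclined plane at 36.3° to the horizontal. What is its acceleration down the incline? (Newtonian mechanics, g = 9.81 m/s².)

a = g sin(θ) = 9.81 × sin(36.3°) = 9.81 × 0.592 = 5.81 m/s²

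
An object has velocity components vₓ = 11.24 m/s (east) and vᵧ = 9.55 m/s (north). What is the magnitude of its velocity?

|v| = √(vₓ² + vᵧ²) = √(11.24² + 9.55²) = √(217.5401) = 14.75 m/s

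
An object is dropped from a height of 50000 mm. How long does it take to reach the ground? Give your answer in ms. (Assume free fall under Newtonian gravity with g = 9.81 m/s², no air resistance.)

h = 50000 mm × 0.001 = 50.0 m
t = √(2h/g) = √(2 × 50.0 / 9.81) = 3.19275 s
t = 3.19275 s / 0.001 = 3193 ms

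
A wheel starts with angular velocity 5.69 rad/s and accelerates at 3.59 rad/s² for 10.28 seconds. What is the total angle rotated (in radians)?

θ = ω₀t + ½αt² = 5.69×10.28 + ½×3.59×10.28² = 248.19 rad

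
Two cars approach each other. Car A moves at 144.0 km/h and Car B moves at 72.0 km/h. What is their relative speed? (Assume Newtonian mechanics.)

v_rel = v_A + v_B = 144.0 + 72.0 = 216.0 km/h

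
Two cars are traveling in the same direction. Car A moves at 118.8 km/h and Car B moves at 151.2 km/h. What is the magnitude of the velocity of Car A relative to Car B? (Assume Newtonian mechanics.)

v_rel = |v_A - v_B| = |118.8 - 151.2| = 32.4 km/h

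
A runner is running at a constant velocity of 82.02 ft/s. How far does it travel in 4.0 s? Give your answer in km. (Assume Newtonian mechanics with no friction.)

v = 82.02 ft/s × 0.3048 = 24.9997 m/s
d = v × t = 24.9997 × 4.0 = 99.9988 m
d = 99.9988 m / 1000.0 = 0.1 km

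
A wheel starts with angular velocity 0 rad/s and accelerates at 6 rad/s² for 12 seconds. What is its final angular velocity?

ω = ω₀ + αt = 0 + 6 × 12 = 72 rad/s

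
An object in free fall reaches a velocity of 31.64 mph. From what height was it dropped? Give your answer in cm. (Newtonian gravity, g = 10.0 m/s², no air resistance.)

v = 31.64 mph × 0.44704 = 14.1443 m/s
h = v² / (2g) = 14.1443² / (2 × 10.0) = 10.0031 m
h = 10.0031 m / 0.01 = 1000 cm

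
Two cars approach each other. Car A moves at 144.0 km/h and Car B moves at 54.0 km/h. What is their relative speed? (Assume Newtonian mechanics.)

v_rel = v_A + v_B = 144.0 + 54.0 = 198.0 km/h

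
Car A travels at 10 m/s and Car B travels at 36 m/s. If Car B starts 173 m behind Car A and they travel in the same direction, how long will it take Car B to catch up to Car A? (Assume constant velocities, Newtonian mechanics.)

Relative speed: v_rel = 36 - 10 = 26 m/s
Time to catch: t = d₀/v_rel = 173/26 = 6.65 s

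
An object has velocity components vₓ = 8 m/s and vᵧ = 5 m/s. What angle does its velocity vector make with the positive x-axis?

θ = arctan(vᵧ/vₓ) = arctan(5/8) = 32.01°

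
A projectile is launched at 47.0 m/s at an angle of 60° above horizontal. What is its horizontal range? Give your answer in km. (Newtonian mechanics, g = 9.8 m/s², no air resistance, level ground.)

R = v₀² × sin(2θ) / g = 47.0² × sin(2 × 60°) / 9.8 = 2209.0 × 0.866025 / 9.8 = 195.209 m
R = 195.209 m / 1000.0 = 0.1952 km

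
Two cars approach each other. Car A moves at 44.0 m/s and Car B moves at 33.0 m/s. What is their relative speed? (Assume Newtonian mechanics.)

v_rel = v_A + v_B = 44.0 + 33.0 = 77.0 m/s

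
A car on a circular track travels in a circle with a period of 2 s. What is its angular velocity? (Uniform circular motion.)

ω = 2π/T = 2π/2 = 3.1416 rad/s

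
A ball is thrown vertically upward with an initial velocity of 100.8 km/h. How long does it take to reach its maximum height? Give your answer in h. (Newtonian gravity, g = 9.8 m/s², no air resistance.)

v₀ = 100.8 km/h × 0.2777777777777778 = 28.0 m/s
t_up = v₀ / g = 28.0 / 9.8 = 2.857143 s
t_up = 2.857143 s / 3600.0 = 0.0007937 h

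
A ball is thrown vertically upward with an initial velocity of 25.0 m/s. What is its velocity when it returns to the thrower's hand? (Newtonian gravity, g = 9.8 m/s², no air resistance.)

By conservation of energy (no air resistance), the ball returns to the throw height with the same speed as launch, but directed downward.
|v_ground| = v₀ = 25.0 m/s
v_ground = 25.0 m/s (downward)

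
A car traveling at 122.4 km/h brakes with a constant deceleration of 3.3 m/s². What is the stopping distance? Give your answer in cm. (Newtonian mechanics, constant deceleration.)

v₀ = 122.4 km/h × 0.2777777777777778 = 34.0 m/s
d = v₀² / (2a) = 34.0² / (2 × 3.3) = 1156.0 / 6.6 = 175.152 m
d = 175.152 m / 0.01 = 17520 cm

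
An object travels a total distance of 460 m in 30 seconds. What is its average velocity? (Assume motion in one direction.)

v_avg = Δd / Δt = 460 / 30 = 15.33 m/s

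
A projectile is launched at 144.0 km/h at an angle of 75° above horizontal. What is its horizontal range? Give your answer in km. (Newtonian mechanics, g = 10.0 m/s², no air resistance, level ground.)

v₀ = 144.0 km/h × 0.2777777777777778 = 40.0 m/s
R = v₀² × sin(2θ) / g = 40.0² × sin(2 × 75°) / 10.0 = 1600.0 × 0.5 / 10.0 = 80.0 m
R = 80.0 m / 1000.0 = 0.08 km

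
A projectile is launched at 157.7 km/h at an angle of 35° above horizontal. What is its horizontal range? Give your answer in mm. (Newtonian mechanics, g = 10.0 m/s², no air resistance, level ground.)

v₀ = 157.7 km/h × 0.2777777777777778 = 43.8056 m/s
R = v₀² × sin(2θ) / g = 43.8056² × sin(2 × 35°) / 10.0 = 1918.93 × 0.939693 / 10.0 = 180.321 m
R = 180.321 m / 0.001 = 180300 mm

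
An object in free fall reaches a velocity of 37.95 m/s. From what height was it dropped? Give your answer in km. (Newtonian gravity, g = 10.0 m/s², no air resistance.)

h = v² / (2g) = 37.95² / (2 × 10.0) = 72.0101 m
h = 72.0101 m / 1000.0 = 0.07201 km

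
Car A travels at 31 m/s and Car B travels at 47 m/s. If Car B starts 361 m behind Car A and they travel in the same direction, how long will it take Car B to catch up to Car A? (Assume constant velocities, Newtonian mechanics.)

Relative speed: v_rel = 47 - 31 = 16 m/s
Time to catch: t = d₀/v_rel = 361/16 = 22.56 s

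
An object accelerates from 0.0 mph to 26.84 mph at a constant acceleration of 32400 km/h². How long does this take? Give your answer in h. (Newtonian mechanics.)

v₀ = 0.0 mph × 0.44704 = 0.0 m/s
v = 26.84 mph × 0.44704 = 11.9986 m/s
a = 32400 km/h² × 7.716049382716049e-05 = 2.5 m/s²
t = (v - v₀) / a = (11.9986 - 0.0) / 2.5 = 4.79944 s
t = 4.79944 s / 3600.0 = 0.001333 h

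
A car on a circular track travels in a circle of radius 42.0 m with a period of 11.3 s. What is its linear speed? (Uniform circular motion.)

v = 2πr/T = 2π×42.0/11.3 = 23.35 m/s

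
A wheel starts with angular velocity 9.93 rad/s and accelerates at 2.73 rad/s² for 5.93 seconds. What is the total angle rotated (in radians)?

θ = ω₀t + ½αt² = 9.93×5.93 + ½×2.73×5.93² = 106.88 rad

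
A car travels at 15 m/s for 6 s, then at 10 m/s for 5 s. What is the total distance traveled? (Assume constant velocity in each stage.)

d₁ = v₁t₁ = 15 × 6 = 90 m
d₂ = v₂t₂ = 10 × 5 = 50 m
d_total = 90 + 50 = 140 m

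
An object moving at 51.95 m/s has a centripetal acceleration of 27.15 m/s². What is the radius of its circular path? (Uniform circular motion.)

r = v²/a_c = 51.95²/27.15 = 99.4 m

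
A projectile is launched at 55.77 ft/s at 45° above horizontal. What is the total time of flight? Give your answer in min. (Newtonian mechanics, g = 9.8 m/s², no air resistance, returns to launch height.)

v₀ = 55.77 ft/s × 0.3048 = 16.9987 m/s
T = 2 × v₀ × sin(θ) / g = 2 × 16.9987 × sin(45°) / 9.8 = 2 × 16.9987 × 0.707107 / 9.8 = 2.45304 s
T = 2.45304 s / 60.0 = 0.04088 min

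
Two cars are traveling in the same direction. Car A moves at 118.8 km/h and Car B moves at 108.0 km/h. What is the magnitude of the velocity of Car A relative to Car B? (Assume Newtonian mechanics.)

v_rel = |v_A - v_B| = |118.8 - 108.0| = 10.8 km/h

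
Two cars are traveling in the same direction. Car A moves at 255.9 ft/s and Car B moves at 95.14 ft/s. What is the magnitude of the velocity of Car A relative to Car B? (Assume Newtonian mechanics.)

v_rel = |v_A - v_B| = |255.9 - 95.14| = 160.76 ft/s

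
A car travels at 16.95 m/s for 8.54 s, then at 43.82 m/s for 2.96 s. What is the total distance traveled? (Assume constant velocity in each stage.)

d₁ = v₁t₁ = 16.95 × 8.54 = 144.753 m
d₂ = v₂t₂ = 43.82 × 2.96 = 129.7072 m
d_total = 144.753 + 129.7072 = 274.46 m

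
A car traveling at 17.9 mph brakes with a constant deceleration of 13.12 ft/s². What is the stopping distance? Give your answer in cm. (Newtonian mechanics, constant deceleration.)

v₀ = 17.9 mph × 0.44704 = 8.00202 m/s
a = 13.12 ft/s² × 0.3048 = 3.99898 m/s²
d = v₀² / (2a) = 8.00202² / (2 × 3.99898) = 64.0323 / 7.99796 = 8.00608 m
d = 8.00608 m / 0.01 = 800.6 cm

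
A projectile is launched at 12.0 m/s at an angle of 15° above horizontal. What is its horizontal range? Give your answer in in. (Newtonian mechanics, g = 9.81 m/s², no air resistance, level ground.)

R = v₀² × sin(2θ) / g = 12.0² × sin(2 × 15°) / 9.81 = 144.0 × 0.5 / 9.81 = 7.33945 m
R = 7.33945 m / 0.0254 = 289.0 in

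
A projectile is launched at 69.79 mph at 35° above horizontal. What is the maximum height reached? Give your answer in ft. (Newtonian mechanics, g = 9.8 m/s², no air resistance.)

v₀ = 69.79 mph × 0.44704 = 31.1989 m/s
H = v₀² × sin²(θ) / (2g) = 31.1989² × sin(35°)² / (2 × 9.8) = 973.371 × 0.32899 / 19.6 = 16.3382 m
H = 16.3382 m / 0.3048 = 53.6 ft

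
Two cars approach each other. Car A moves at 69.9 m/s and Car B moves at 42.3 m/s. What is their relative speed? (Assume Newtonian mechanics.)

v_rel = v_A + v_B = 69.9 + 42.3 = 112.2 m/s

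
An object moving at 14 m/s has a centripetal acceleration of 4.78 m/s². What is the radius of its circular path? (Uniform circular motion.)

r = v²/a_c = 14²/4.78 = 41.0 m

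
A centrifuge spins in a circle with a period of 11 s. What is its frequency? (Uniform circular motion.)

f = 1/T = 1/11 = 0.0909 Hz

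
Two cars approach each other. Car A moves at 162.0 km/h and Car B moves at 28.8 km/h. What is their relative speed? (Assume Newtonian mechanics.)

v_rel = v_A + v_B = 162.0 + 28.8 = 190.8 km/h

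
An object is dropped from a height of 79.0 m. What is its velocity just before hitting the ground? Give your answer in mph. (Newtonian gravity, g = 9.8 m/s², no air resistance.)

v = √(2gh) = √(2 × 9.8 × 79.0) = 39.3497 m/s
v = 39.3497 m/s / 0.44704 = 88.02 mph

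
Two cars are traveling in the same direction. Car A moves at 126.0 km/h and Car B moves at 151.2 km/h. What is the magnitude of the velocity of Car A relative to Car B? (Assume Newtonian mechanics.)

v_rel = |v_A - v_B| = |126.0 - 151.2| = 25.2 km/h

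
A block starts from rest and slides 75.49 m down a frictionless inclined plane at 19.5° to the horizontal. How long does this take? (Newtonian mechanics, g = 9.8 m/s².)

a = g sin(θ) = 9.8 × sin(19.5°) = 3.2713 m/s²
t = √(2d/a) = √(2 × 75.49 / 3.2713) = 6.79 s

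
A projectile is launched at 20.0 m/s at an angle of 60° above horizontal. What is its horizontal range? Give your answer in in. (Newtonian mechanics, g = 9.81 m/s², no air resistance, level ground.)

R = v₀² × sin(2θ) / g = 20.0² × sin(2 × 60°) / 9.81 = 400.0 × 0.866025 / 9.81 = 35.3119 m
R = 35.3119 m / 0.0254 = 1390 in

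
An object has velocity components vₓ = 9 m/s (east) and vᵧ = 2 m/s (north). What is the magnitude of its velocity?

|v| = √(vₓ² + vᵧ²) = √(9² + 2²) = √(85) = 9.22 m/s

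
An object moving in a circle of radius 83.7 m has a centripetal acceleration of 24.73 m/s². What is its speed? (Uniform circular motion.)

v = √(a_c × r) = √(24.73 × 83.7) = 45.5 m/s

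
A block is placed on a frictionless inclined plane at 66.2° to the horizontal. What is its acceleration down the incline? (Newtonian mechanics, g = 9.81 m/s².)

a = g sin(θ) = 9.81 × sin(66.2°) = 9.81 × 0.915 = 8.98 m/s²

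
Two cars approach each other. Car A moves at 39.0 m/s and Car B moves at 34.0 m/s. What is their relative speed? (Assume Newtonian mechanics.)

v_rel = v_A + v_B = 39.0 + 34.0 = 73.0 m/s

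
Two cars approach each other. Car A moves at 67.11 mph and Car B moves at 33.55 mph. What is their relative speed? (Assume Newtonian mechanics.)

v_rel = v_A + v_B = 67.11 + 33.55 = 100.66 mph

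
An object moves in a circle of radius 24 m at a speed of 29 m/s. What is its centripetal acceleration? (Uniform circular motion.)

a_c = v²/r = 29²/24 = 841/24 = 35.04 m/s²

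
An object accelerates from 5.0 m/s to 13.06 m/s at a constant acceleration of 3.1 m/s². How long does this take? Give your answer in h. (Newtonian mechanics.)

t = (v - v₀) / a = (13.06 - 5.0) / 3.1 = 2.6 s
t = 2.6 s / 3600.0 = 0.0007222 h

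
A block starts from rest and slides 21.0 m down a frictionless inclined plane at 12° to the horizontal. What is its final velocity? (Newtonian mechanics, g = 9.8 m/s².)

a = g sin(θ) = 9.8 × sin(12°) = 2.0375 m/s²
v = √(2ad) = √(2 × 2.0375 × 21.0) = 9.25 m/s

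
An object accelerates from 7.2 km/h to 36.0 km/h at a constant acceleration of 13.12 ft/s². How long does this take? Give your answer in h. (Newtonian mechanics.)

v₀ = 7.2 km/h × 0.2777777777777778 = 2.0 m/s
v = 36.0 km/h × 0.2777777777777778 = 10.0 m/s
a = 13.12 ft/s² × 0.3048 = 3.99898 m/s²
t = (v - v₀) / a = (10.0 - 2.0) / 3.99898 = 2.00051 s
t = 2.00051 s / 3600.0 = 0.0005557 h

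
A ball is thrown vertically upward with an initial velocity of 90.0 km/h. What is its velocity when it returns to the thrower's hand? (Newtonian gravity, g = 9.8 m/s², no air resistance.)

By conservation of energy (no air resistance), the ball returns to the throw height with the same speed as launch, but directed downward.
|v_ground| = v₀ = 90.0 km/h
v_ground = 90.0 km/h (downward)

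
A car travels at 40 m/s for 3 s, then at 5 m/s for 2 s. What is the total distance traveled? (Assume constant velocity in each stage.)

d₁ = v₁t₁ = 40 × 3 = 120 m
d₂ = v₂t₂ = 5 × 2 = 10 m
d_total = 120 + 10 = 130 m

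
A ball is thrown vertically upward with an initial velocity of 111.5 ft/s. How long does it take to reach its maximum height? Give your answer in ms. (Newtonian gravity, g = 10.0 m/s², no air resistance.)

v₀ = 111.5 ft/s × 0.3048 = 33.9852 m/s
t_up = v₀ / g = 33.9852 / 10.0 = 3.39852 s
t_up = 3.39852 s / 0.001 = 3399 ms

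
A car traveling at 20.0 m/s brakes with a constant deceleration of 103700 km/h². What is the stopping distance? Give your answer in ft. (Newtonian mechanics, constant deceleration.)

a = 103700 km/h² × 7.716049382716049e-05 = 8.00154 m/s²
d = v₀² / (2a) = 20.0² / (2 × 8.00154) = 400.0 / 16.0031 = 24.9952 m
d = 24.9952 m / 0.3048 = 82.01 ft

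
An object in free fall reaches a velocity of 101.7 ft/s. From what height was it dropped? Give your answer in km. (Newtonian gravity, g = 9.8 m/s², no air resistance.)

v = 101.7 ft/s × 0.3048 = 30.9982 m/s
h = v² / (2g) = 30.9982² / (2 × 9.8) = 49.0249 m
h = 49.0249 m / 1000.0 = 0.04902 km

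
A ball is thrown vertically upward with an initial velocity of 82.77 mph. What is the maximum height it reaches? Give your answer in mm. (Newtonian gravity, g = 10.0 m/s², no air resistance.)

v₀ = 82.77 mph × 0.44704 = 37.0015 m/s
h_max = v₀² / (2g) = 37.0015² / (2 × 10.0) = 1369.11 / 20.0 = 68.4555 m
h_max = 68.4555 m / 0.001 = 68460 mm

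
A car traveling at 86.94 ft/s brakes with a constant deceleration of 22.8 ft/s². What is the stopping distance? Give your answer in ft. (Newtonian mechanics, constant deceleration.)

v₀ = 86.94 ft/s × 0.3048 = 26.4993 m/s
a = 22.8 ft/s² × 0.3048 = 6.94944 m/s²
d = v₀² / (2a) = 26.4993² / (2 × 6.94944) = 702.213 / 13.8989 = 50.5229 m
d = 50.5229 m / 0.3048 = 165.8 ft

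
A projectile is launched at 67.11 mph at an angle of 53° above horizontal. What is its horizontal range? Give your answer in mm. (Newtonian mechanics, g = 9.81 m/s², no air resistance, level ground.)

v₀ = 67.11 mph × 0.44704 = 30.0009 m/s
R = v₀² × sin(2θ) / g = 30.0009² × sin(2 × 53°) / 9.81 = 900.054 × 0.961262 / 9.81 = 88.1945 m
R = 88.1945 m / 0.001 = 88190 mm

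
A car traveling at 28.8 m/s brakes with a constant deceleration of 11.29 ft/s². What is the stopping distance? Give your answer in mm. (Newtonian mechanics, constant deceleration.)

a = 11.29 ft/s² × 0.3048 = 3.44119 m/s²
d = v₀² / (2a) = 28.8² / (2 × 3.44119) = 829.44 / 6.88238 = 120.516 m
d = 120.516 m / 0.001 = 120500 mm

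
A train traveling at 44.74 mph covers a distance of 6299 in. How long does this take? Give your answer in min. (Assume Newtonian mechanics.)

d = 6299 in × 0.0254 = 159.995 m
v = 44.74 mph × 0.44704 = 20.0006 m/s
t = d / v = 159.995 / 20.0006 = 7.99951 s
t = 7.99951 s / 60.0 = 0.1333 min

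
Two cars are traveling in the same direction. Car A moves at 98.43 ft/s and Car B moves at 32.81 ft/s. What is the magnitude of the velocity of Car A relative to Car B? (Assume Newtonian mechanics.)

v_rel = |v_A - v_B| = |98.43 - 32.81| = 65.62 ft/s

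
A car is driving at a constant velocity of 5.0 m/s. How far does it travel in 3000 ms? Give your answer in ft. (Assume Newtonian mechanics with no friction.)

t = 3000 ms × 0.001 = 3.0 s
d = v × t = 5.0 × 3.0 = 15.0 m
d = 15.0 m / 0.3048 = 49.21 ft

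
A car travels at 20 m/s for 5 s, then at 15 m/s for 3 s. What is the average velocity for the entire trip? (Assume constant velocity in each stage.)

d₁ = v₁t₁ = 20 × 5 = 100 m
d₂ = v₂t₂ = 15 × 3 = 45 m
d_total = 145 m, t_total = 8 s
v_avg = d_total/t_total = 145/8 = 18.12 m/s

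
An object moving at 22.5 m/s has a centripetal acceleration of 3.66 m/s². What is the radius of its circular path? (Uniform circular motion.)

r = v²/a_c = 22.5²/3.66 = 138.32 m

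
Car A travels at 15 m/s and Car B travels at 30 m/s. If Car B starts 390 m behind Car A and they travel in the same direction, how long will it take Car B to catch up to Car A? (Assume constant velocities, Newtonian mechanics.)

Relative speed: v_rel = 30 - 15 = 15 m/s
Time to catch: t = d₀/v_rel = 390/15 = 26.0 s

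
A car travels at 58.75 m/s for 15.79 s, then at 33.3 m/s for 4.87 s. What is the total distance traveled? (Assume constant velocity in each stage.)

d₁ = v₁t₁ = 58.75 × 15.79 = 927.6625 m
d₂ = v₂t₂ = 33.3 × 4.87 = 162.171 m
d_total = 927.6625 + 162.171 = 1089.83 m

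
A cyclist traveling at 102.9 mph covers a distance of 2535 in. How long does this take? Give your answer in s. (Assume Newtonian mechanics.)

d = 2535 in × 0.0254 = 64.389 m
v = 102.9 mph × 0.44704 = 46.0004 m/s
t = d / v = 64.389 / 46.0004 = 1.4 s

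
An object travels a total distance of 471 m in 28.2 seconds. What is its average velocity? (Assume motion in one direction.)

v_avg = Δd / Δt = 471 / 28.2 = 16.7 m/s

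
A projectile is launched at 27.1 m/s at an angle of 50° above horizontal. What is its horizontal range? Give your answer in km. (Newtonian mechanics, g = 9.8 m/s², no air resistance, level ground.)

R = v₀² × sin(2θ) / g = 27.1² × sin(2 × 50°) / 9.8 = 734.41 × 0.984808 / 9.8 = 73.8013 m
R = 73.8013 m / 1000.0 = 0.0738 km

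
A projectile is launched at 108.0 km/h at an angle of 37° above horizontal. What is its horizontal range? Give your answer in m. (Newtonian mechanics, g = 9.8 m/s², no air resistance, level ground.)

v₀ = 108.0 km/h × 0.2777777777777778 = 30.0 m/s
R = v₀² × sin(2θ) / g = 30.0² × sin(2 × 37°) / 9.8 = 900.0 × 0.961262 / 9.8 = 88.28 m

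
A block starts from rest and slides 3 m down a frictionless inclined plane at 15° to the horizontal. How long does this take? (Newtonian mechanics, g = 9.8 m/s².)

a = g sin(θ) = 9.8 × sin(15°) = 2.5364 m/s²
t = √(2d/a) = √(2 × 3 / 2.5364) = 1.54 s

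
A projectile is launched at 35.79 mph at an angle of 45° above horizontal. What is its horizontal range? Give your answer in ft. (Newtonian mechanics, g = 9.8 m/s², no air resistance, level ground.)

v₀ = 35.79 mph × 0.44704 = 15.9996 m/s
R = v₀² × sin(2θ) / g = 15.9996² × sin(2 × 45°) / 9.8 = 255.987 × 1.0 / 9.8 = 26.1211 m
R = 26.1211 m / 0.3048 = 85.7 ft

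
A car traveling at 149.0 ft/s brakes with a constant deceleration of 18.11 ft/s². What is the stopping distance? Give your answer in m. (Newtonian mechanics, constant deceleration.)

v₀ = 149.0 ft/s × 0.3048 = 45.4152 m/s
a = 18.11 ft/s² × 0.3048 = 5.51993 m/s²
d = v₀² / (2a) = 45.4152² / (2 × 5.51993) = 2062.54 / 11.0399 = 186.8 m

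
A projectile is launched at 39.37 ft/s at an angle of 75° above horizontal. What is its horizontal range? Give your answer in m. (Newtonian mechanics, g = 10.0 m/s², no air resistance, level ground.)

v₀ = 39.37 ft/s × 0.3048 = 12.0 m/s
R = v₀² × sin(2θ) / g = 12.0² × sin(2 × 75°) / 10.0 = 144.0 × 0.5 / 10.0 = 7.2 m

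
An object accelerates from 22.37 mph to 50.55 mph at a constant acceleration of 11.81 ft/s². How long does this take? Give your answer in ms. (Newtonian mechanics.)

v₀ = 22.37 mph × 0.44704 = 10.0003 m/s
v = 50.55 mph × 0.44704 = 22.5979 m/s
a = 11.81 ft/s² × 0.3048 = 3.59969 m/s²
t = (v - v₀) / a = (22.5979 - 10.0003) / 3.59969 = 3.49963 s
t = 3.49963 s / 0.001 = 3500 ms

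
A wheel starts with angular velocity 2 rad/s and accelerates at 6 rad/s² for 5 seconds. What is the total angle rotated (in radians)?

θ = ω₀t + ½αt² = 2×5 + ½×6×5² = 85.0 rad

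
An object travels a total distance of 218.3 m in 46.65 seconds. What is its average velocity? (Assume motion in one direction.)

v_avg = Δd / Δt = 218.3 / 46.65 = 4.68 m/s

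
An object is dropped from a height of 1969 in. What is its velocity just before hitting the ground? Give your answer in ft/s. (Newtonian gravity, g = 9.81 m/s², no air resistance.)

h = 1969 in × 0.0254 = 50.0126 m
v = √(2gh) = √(2 × 9.81 × 50.0126) = 31.3249 m/s
v = 31.3249 m/s / 0.3048 = 102.8 ft/s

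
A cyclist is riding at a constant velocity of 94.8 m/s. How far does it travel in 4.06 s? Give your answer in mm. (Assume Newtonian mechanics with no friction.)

d = v × t = 94.8 × 4.06 = 384.888 m
d = 384.888 m / 0.001 = 384900 mm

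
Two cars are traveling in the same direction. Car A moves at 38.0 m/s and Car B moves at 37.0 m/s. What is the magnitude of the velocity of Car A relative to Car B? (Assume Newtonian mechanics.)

v_rel = |v_A - v_B| = |38.0 - 37.0| = 1.0 m/s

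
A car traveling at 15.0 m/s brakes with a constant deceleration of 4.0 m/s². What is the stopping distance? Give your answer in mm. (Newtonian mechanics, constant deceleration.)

d = v₀² / (2a) = 15.0² / (2 × 4.0) = 225.0 / 8.0 = 28.125 m
d = 28.125 m / 0.001 = 28120 mm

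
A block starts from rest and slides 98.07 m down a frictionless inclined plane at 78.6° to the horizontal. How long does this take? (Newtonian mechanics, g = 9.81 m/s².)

a = g sin(θ) = 9.81 × sin(78.6°) = 9.6165 m/s²
t = √(2d/a) = √(2 × 98.07 / 9.6165) = 4.52 s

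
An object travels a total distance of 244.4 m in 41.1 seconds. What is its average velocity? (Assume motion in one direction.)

v_avg = Δd / Δt = 244.4 / 41.1 = 5.95 m/s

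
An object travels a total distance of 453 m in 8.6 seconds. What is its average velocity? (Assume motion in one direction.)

v_avg = Δd / Δt = 453 / 8.6 = 52.67 m/s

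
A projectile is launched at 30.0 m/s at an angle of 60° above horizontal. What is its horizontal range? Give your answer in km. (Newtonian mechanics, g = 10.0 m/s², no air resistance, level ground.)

R = v₀² × sin(2θ) / g = 30.0² × sin(2 × 60°) / 10.0 = 900.0 × 0.866025 / 10.0 = 77.9423 m
R = 77.9423 m / 1000.0 = 0.07794 km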